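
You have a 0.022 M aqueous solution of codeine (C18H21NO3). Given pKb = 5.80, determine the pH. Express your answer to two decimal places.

C18H21NO3 + H2O ⇌ C18H22NO3+ + OH-
Kb = 10^(−5.80) = 1.58 × 10^-6
From the ICE table, Kb = [OH-]²/(0.022 − [OH-]) = 1.58 × 10^-6.
Since Kb ≪ C₀, [OH-] ≈ √(Kb·C₀) = 1.86 × 10^-4 M.
pOH = −log(1.86 × 10^-4) = 3.73; pH = 14.00 − 3.73 = 10.27

pH = 10.27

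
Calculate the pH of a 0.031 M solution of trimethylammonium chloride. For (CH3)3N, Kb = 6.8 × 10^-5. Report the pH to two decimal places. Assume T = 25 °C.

(CH3)3NH+ is the conjugate acid of the weak base (CH3)3N.
Ka = Kw/Kb = 1.0×10^-14 / 6.8 × 10^-5 = 1.47 × 10^-10
Ka = [H+]²/(0.031 − [H+]) = 1.47 × 10^-10
Neglecting [H+] in the denominator: [H+] = √(1.47 × 10^-10 × 0.031) = 2.13 × 10^-6 M
([H+]/C₀ = 0.0069% < 5%, so the approximation holds.)
pH = −log[H+] = −log(2.13 × 10^-6) = 5.67

pH = 5.67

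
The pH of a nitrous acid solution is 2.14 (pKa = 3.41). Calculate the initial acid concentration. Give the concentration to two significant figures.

[H+] = 10^(-2.14) = 7.24 × 10^-3 M = x
Ka = 10^(−3.41) = 3.89 × 10^-4
Ka = x²/(C₀ − x) ⇒ C₀ = x + x²/Ka
C₀ = 7.24 × 10^-3 + (7.24 × 10^-3)²/(3.89 × 10^-4) = 1.42 × 10^-1 M

C₀ = 1.4 × 10^-1 M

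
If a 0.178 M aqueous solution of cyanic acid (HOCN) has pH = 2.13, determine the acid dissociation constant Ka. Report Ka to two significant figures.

Ka = 3.2 × 10^-4

[H+] = 10^(-2.13) = 7.41 × 10^-3 M
At equilibrium [HA] = 0.178 − 7.41 × 10^-3 = 1.71 × 10^-1 M
Ka = [H+][A-]/[HA] = (7.41 × 10^-3)² / 1.71 × 10^-1 = 3.2 × 10^-4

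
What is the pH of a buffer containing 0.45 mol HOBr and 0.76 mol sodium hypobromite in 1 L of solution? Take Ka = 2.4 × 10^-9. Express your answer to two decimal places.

pKa = −log(2.4 × 10^-9) = 8.620
Using pH = pKa + log([base]/[acid]) with [base]/[acid] = 0.76/0.45:
pH = 8.620 + (+0.228) = 8.85

pH = 8.85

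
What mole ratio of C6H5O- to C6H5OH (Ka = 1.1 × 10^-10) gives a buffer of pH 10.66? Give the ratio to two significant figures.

ratio = 5.0

pKa = -log(1.1 × 10^-10) = 9.959
pH = pKa + log(r) ⇒ log(r) = 10.66 − 9.959 = +0.701
r = [C6H5O-]/[C6H5OH] = 10^(+0.701) = 5.02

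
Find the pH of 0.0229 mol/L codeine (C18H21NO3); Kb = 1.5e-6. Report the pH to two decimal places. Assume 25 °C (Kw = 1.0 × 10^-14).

pH = 10.27

C18H21NO3 + H2O ⇌ C18H22NO3+ + OH-
Kb = x²/(0.0229 − x) = 1.5 × 10^-6
Neglecting x in the denominator: x = √(1.5 × 10^-6 × 0.0229) = 1.85 × 10^-4 M
pOH = −log(1.85 × 10^-4) = 3.73; pH = 14.00 − 3.73 = 10.27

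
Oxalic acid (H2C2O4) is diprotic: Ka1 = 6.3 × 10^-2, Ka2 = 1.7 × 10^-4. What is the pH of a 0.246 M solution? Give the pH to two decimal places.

pH = 1.01

Ka1 ≫ Ka2, so treat the first dissociation as the only significant source of H+.
Ka1 = x²/(0.246 − x) = 6.3 × 10^-2
Solving the quadratic: x = (−Ka1 + √(Ka1² + 4·Ka1·C₀))/2 = 9.69 × 10^-2 M
pH = −log(9.69 × 10^-2) = 1.01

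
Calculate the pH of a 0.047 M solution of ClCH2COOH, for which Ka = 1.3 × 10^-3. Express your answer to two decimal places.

pH = 2.14

ClCH2COOH ⇌ ClCH2COO- + H+
Ka = x²/(0.047 − x) = 1.3 × 10^-3
Here C₀/Ka ≈ 36.2, so the small-x approximation fails. Use the quadratic:
x = [−0.0013 + √(0.0013² + 0.000244)]/2 = 7.19 × 10^-3 M
pH = −log(7.19 × 10^-3) = 2.14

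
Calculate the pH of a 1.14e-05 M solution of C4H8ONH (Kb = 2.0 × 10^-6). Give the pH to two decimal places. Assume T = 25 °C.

pH = 8.59

C4H8ONH + H2O ⇌ C4H8ONH2+ + OH-
From the ICE table, Kb = x²/(1.14e-05 − x) = 2.0 × 10^-6.
Here C₀/Kb ≈ 5.7, so the small-x approximation fails. Use the quadratic:
x = [−2e-06 + √(2e-06² + 9.12e-11)]/2 = 3.88 × 10^-6 M
pOH = −log(3.88 × 10^-6) = 5.41; pH = 14.00 − 5.41 = 8.59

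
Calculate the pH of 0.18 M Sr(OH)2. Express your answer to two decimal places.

Sr(OH)2 is a strong base (each formula unit releases 2 OH-); [OH-] = 0.36 M.
pOH = -log(0.36) = 0.44
pH = 14.00 - 0.44 = 13.56

pH = 13.56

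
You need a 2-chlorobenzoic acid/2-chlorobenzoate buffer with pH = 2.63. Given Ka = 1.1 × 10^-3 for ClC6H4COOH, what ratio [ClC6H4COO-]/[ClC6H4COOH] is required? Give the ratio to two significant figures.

ratio = 0.47

pKa = -log(1.1 × 10^-3) = 2.959
pH = pKa + log(r) ⇒ log(r) = 2.63 − 2.959 = -0.329
r = [ClC6H4COO-]/[ClC6H4COOH] = 10^(-0.329) = 0.469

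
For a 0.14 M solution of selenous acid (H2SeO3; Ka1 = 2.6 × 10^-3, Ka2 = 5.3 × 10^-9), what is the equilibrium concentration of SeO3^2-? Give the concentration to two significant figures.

First ionization gives [H+] ≈ [HSeO3-] = 1.78 × 10^-2 M.
Second step: Ka2 = [H+][SeO3^2-]/[HSeO3-] ≈ [SeO3^2-] (since [H+] ≈ [HSeO3-]).
So [SeO3^2-] ≈ Ka2.

5.3 × 10^-9 M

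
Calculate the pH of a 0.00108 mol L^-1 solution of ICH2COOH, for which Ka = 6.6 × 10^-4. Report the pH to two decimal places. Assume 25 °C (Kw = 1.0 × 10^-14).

pH = 3.24

ICH2COOH ⇌ ICH2COO- + H+
Ka = x²/(0.00108 − x) = 6.6 × 10^-4
The 5% rule fails; solving x² + Ka·x − Ka·C₀ = 0 exactly:
x = (−Ka + √(Ka² + 4·Ka·C₀))/2 = 5.76 × 10^-4 M
pH = −log(5.76 × 10^-4) = 3.24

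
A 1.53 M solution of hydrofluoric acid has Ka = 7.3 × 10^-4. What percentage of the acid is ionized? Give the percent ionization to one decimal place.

2.2%

HF ⇌ F- + H+; let x = [H+] at equilibrium.
x ≈ √(Ka·C₀) = √(7.3 × 10^-4 × 1.53) = 3.34 × 10^-2 M
% ionization = x/C₀ × 100% = 3.34 × 10^-2/1.53 × 100% = 2.2%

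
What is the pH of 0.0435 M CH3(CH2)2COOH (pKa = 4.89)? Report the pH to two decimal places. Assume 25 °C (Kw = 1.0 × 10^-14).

CH3(CH2)2COOH ⇌ CH3(CH2)2COO- + H+
Ka = 10^(−4.89) = 1.29 × 10^-5
Ka = x²/(0.0435 − x) = 1.29 × 10^-5
Neglecting x in the denominator: x = √(1.29 × 10^-5 × 0.0435) = 7.49 × 10^-4 M
pH = −log(7.49 × 10^-4) = 3.13

pH = 3.13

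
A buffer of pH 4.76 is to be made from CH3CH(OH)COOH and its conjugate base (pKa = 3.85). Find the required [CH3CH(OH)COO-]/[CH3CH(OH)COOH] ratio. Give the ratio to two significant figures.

pH = pKa + log(r) ⇒ log(r) = 4.76 − 3.85 = +0.91
r = [CH3CH(OH)COO-]/[CH3CH(OH)COOH] = 10^(+0.91) = 8.13

ratio = 8.1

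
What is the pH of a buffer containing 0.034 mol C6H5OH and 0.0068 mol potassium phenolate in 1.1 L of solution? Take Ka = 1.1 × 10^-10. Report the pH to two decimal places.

pKa = −log(1.1 × 10^-10) = 9.959
Using pH = pKa + log([base]/[acid]) with [base]/[acid] = 0.0068/0.034:
pH = 9.959 + (-0.699) = 9.26

pH = 9.26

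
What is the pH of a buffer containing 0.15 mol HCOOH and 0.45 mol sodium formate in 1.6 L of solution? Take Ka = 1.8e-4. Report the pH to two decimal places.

pH = 4.22

pKa = −log(1.8 × 10^-4) = 3.745
Henderson–Hasselbalch: pH = pKa + log([HCOO-]/[HCOOH]) = 3.745 + log(0.45/0.15)
pH = 3.745 + (+0.477) = 4.22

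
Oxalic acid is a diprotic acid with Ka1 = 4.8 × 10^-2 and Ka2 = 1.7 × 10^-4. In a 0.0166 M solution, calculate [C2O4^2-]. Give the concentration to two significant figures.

First ionization gives [H+] ≈ [HC2O4-] = 1.31 × 10^-2 M.
Second step: Ka2 = [H+][C2O4^2-]/[HC2O4-] ≈ [C2O4^2-] (since [H+] ≈ [HC2O4-]).
So [C2O4^2-] ≈ Ka2.

1.7 × 10^-4 M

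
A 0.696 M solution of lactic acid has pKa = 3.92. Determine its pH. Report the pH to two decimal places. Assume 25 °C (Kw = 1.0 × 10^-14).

pH = 2.04

CH3CH(OH)COOH ⇌ CH3CH(OH)COO- + H+
Ka = 10^(−3.92) = 1.20 × 10^-4
Ka = x²/(0.696 − x) = 1.20 × 10^-4
Since Ka ≪ C₀, x ≈ √(Ka·C₀) = 9.14 × 10^-3 M.
Check: 1.3% ionized — well under 5%, approximation valid.
pH = −log[H+] = −log(9.14 × 10^-3) = 2.04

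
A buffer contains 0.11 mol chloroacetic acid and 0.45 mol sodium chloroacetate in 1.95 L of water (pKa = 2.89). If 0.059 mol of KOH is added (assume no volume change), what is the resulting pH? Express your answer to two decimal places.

pH = 3.89

After neutralization: n(ClCH2COOH) = 0.051 mol, n(ClCH2COO-) = 0.509 mol.
pH = pKa + log(n_ClCH2COO-/n_ClCH2COOH) = 2.89 + log(0.509/0.051) = 2.89 + (+0.999)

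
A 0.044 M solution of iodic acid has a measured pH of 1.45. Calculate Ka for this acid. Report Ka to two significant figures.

Ka = 1.5 × 10^-1

[H+] = 10^(-1.45) = 3.55 × 10^-2 M
At equilibrium [HA] = 0.044 − 3.55 × 10^-2 = 8.50 × 10^-3 M
Ka = [H+][A-]/[HA] = (3.55 × 10^-2)² / 8.50 × 10^-3 = 1.5 × 10^-1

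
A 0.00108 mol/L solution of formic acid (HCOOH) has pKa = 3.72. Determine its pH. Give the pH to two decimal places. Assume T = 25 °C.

HCOOH ⇌ HCOO- + H+
Ka = 10^(−3.72) = 1.91 × 10^-4
Ka = [H+]²/(0.00108 − [H+]) = 1.91 × 10^-4
Here C₀/Ka ≈ 5.65, so the small-[H+] approximation fails. Use the quadratic:
[H+] = [−0.000191 + √(0.000191² + 8.25e-07)]/2 = 3.69 × 10^-4 M
pH = −log(3.69 × 10^-4) = 3.43

pH = 3.43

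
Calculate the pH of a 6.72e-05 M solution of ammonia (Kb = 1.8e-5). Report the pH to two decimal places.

pH = 9.43

NH3 + H2O ⇌ NH4+ + OH-
From the ICE table, Kb = [OH-]²/(6.72e-05 − [OH-]) = 1.8 × 10^-5.
Here C₀/Kb ≈ 3.73, so the small-[OH-] approximation fails. Use the quadratic:
[OH-] = [−1.8e-05 + √(1.8e-05² + 4.84e-09)]/2 = 2.69 × 10^-5 M
pOH = −log(2.69 × 10^-5) = 4.57; pH = 14.00 − 4.57 = 9.43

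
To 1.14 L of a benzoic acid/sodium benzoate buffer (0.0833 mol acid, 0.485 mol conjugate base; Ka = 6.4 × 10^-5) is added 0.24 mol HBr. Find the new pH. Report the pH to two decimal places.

After neutralization: n(C6H5COOH) = 0.323 mol, n(C6H5COO-) = 0.245 mol.
pKa = −log(6.4 × 10^-5) = 4.194
Henderson–Hasselbalch with mole ratio 0.245/0.323: pH = 4.194 + (-0.120)

pH = 4.07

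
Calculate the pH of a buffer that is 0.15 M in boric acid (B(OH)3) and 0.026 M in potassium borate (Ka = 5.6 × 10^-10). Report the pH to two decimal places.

pH = 8.49

pKa = −log(5.6 × 10^-10) = 9.252
Using pH = pKa + log([base]/[acid]) with [base]/[acid] = 0.026/0.15:
pH = 9.252 + (-0.761) = 8.49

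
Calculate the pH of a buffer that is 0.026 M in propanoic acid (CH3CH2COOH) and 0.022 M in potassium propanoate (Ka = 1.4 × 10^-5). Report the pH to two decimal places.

pH = 4.78

pKa = −log(1.4 × 10^-5) = 4.854
pH = pKa + log([A⁻]/[HA]) = 4.854 + log(0.022/0.026)
pH = 4.854 + (-0.073) = 4.78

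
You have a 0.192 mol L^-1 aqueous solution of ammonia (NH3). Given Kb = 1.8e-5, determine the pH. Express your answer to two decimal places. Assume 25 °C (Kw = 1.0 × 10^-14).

NH3 + H2O ⇌ NH4+ + OH-
Kb = x²/(0.192 − x) = 1.8 × 10^-5
Neglecting x in the denominator: x = √(1.8 × 10^-5 × 0.192) = 1.86 × 10^-3 M
Check: 0.97% ionized — well under 5%, approximation valid.
pOH = 2.73, so pH = 14.00 − pOH = 11.27

pH = 11.27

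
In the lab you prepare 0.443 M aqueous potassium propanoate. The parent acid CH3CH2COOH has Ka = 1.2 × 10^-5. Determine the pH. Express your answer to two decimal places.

CH3CH2COO- is the conjugate base of the weak acid CH3CH2COOH.
Kb = Kw/Ka = 1.0×10^-14 / 1.2 × 10^-5 = 8.33 × 10^-10
From the ICE table, Kb = [OH-]²/(0.443 − [OH-]) = 8.33 × 10^-10.
Neglecting [OH-] in the denominator: [OH-] = √(8.33 × 10^-10 × 0.443) = 1.92 × 10^-5 M
pOH = 4.72, so pH = 14.00 − pOH = 9.28

pH = 9.28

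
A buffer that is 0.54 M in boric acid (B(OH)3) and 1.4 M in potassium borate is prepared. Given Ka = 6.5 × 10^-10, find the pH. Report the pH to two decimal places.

pH = 9.60

pKa = −log(6.5 × 10^-10) = 9.187
pH = pKa + log([A⁻]/[HA]) = 9.187 + log(1.4/0.54)
pH = 9.187 + (+0.414) = 9.60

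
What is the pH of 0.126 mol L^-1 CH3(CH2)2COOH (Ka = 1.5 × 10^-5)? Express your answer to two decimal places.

CH3(CH2)2COOH ⇌ CH3(CH2)2COO- + H+
From the ICE table, Ka = [H+]²/(0.126 − [H+]) = 1.5 × 10^-5.
Since Ka ≪ C₀, [H+] ≈ √(Ka·C₀) = 1.37 × 10^-3 M.
Check: 1.1% ionized — well under 5%, approximation valid.
pH = −log(1.37 × 10^-3) = 2.86

pH = 2.86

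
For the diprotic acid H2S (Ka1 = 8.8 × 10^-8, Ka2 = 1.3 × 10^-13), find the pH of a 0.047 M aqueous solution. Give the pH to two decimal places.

pH = 4.19

Since Ka1 ≫ Ka2, the first ionization dominates [H+].
Ka1 = x²/(0.047 − x) = 8.8 × 10^-8
x ≈ √(8.8 × 10^-8 × 0.047) = 6.43 × 10^-5 M
pH = −log(6.43 × 10^-5) = 4.19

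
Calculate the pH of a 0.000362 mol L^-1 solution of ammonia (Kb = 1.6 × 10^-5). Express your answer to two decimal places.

NH3 + H2O ⇌ NH4+ + OH-
Let x = [OH-] at equilibrium. Kb = x²/(0.000362 − x).
Here C₀/Kb ≈ 22.6, so the small-x approximation fails. Use the quadratic:
x = (−Kb + √(Kb² + 4·Kb·C₀))/2 = 6.85 × 10^-5 M
pOH = −log(6.85 × 10^-5) = 4.16; pH = 14.00 − 4.16 = 9.84

pH = 9.84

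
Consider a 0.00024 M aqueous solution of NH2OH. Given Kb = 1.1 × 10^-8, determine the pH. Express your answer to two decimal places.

pH = 8.21

NH2OH + H2O ⇌ NH3OH+ + OH-
From the ICE table, Kb = x²/(0.00024 − x) = 1.1 × 10^-8.
Since Kb ≪ C₀, x ≈ √(Kb·C₀) = 1.62 × 10^-6 M.
(x/C₀ = 0.68% < 5%, so the approximation holds.)
pOH = −log(1.62 × 10^-6) = 5.79; pH = 14.00 − 5.79 = 8.21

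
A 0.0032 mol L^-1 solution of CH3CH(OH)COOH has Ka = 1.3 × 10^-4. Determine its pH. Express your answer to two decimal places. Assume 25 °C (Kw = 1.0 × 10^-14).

CH3CH(OH)COOH ⇌ CH3CH(OH)COO- + H+
From the ICE table, Ka = [H+]²/(0.0032 − [H+]) = 1.3 × 10^-4.
[H+] is not negligible relative to C₀; solve [H+]² + 0.00013·[H+] − 4.16e-07 = 0.
[H+] = [−0.00013 + √(0.00013² + 1.66e-06)]/2 = 5.83 × 10^-4 M
pH = −log(5.83 × 10^-4) = 3.23

pH = 3.23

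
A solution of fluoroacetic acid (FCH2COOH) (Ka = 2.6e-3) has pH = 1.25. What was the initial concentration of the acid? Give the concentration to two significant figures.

[H+] = 10^(-1.25) = 5.62 × 10^-2 M = x
Ka = x²/(C₀ − x) ⇒ C₀ = x + x²/Ka
C₀ = 5.62 × 10^-2 + (5.62 × 10^-2)²/(2.6 × 10^-3) = 1.27 M

C₀ = 1.3 M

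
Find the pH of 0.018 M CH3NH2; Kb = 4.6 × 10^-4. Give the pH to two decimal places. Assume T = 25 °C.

pH = 11.42

CH3NH2 + H2O ⇌ CH3NH3+ + OH-
Kb = [OH-]²/(0.018 − [OH-]) = 4.6 × 10^-4
[OH-] is not negligible relative to C₀; solve [OH-]² + 0.00046·[OH-] − 8.28e-06 = 0.
[OH-] = [−0.00046 + √(0.00046² + 3.31e-05)]/2 = 2.66 × 10^-3 M
pOH = 2.58, so pH = 14.00 − pOH = 11.42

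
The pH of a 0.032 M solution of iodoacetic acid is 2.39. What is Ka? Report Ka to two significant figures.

Ka = 5.9 × 10^-4

[H+] = 10^(-2.39) = 4.07 × 10^-3 M
At equilibrium [HA] = 0.032 − 4.07 × 10^-3 = 2.79 × 10^-2 M
Ka = [H+][A-]/[HA] = (4.07 × 10^-3)² / 2.79 × 10^-2 = 5.9 × 10^-4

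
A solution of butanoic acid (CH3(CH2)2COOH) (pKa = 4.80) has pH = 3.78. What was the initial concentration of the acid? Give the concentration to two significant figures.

[H+] = 10^(-3.78) = 1.66 × 10^-4 M = x
Ka = 10^(−4.80) = 1.58 × 10^-5
Ka = x²/(C₀ − x) ⇒ C₀ = x + x²/Ka
C₀ = 1.66 × 10^-4 + (1.66 × 10^-4)²/(1.58 × 10^-5) = 1.91 × 10^-3 M

C₀ = 1.9 × 10^-3 M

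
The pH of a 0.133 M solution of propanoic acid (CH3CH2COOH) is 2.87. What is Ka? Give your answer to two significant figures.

[H+] = 10^(-2.87) = 1.35 × 10^-3 M
At equilibrium [HA] = 0.133 − 1.35 × 10^-3 = 1.32 × 10^-1 M
Ka = [H+][A-]/[HA] = (1.35 × 10^-3)² / 1.32 × 10^-1 = 1.4 × 10^-5

Ka = 1.4 × 10^-5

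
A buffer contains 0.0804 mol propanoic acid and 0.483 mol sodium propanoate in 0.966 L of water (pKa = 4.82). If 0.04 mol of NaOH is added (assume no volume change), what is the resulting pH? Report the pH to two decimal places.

After neutralization: n(CH3CH2COOH) = 0.0404 mol, n(CH3CH2COO-) = 0.523 mol.
pH = pKa + log(n_CH3CH2COO-/n_CH3CH2COOH) = 4.82 + log(0.523/0.0404) = 4.82 + (+1.112)

pH = 5.93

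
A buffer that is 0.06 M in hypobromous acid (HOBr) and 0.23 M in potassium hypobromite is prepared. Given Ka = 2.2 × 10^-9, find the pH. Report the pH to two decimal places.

pH = 9.24

pKa = −log(2.2 × 10^-9) = 8.658
Henderson–Hasselbalch: pH = pKa + log([OBr-]/[HOBr]) = 8.658 + log(0.23/0.06)
pH = 8.658 + (+0.584) = 9.24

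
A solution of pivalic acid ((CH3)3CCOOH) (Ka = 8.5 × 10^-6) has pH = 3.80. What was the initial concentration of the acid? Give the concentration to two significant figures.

C₀ = 3.1 × 10^-3 M

[H+] = 10^(-3.80) = 1.58 × 10^-4 M = x
Ka = x²/(C₀ − x) ⇒ C₀ = x + x²/Ka
C₀ = 1.58 × 10^-4 + (1.58 × 10^-4)²/(8.5 × 10^-6) = 3.09 × 10^-3 M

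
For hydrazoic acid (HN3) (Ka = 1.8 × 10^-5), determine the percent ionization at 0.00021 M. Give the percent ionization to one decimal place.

25.3%

HN3 ⇌ N3- + H+; let x = [H+] at equilibrium.
Ka = x²/(C₀ − x); solving the quadratic gives x = 5.31 × 10^-5 M.
Fraction ionized = 5.31 × 10^-5 / 0.00021 = 0.2529 → 25.3%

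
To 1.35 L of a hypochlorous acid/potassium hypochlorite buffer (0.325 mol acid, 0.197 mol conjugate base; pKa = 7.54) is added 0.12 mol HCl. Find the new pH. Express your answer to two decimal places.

After neutralization: n(HOCl) = 0.445 mol, n(OCl-) = 0.077 mol.
pH = pKa + log([A⁻]/[HA]) = 7.54 + log(0.077/0.445) = 7.54 -0.762

pH = 6.78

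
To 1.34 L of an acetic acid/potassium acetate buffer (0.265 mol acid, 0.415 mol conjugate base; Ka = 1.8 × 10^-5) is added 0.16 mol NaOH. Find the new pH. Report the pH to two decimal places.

pH = 5.48

After neutralization: n(CH3COOH) = 0.105 mol, n(CH3COO-) = 0.575 mol.
pKa = −log(1.8 × 10^-5) = 4.745
pH = pKa + log([A⁻]/[HA]) = 4.745 + log(0.575/0.105) = 4.745 +0.738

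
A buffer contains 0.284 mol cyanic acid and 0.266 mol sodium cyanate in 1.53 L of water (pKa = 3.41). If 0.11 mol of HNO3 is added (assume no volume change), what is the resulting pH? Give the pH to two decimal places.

pH = 3.01

Added H+ converts OCN- to HOCN: HOCN → 0.394 mol, OCN- → 0.156 mol.
Henderson–Hasselbalch with mole ratio 0.156/0.394: pH = 3.41 + (-0.402)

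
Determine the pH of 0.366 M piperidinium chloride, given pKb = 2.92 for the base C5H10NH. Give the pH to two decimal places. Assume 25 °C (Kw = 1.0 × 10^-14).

C5H10NH2+ is the conjugate acid of the weak base C5H10NH.
Kb = 10^(−2.92) = 1.20 × 10^-3
Ka = Kw/Kb = 1.0×10^-14 / 1.20 × 10^-3 = 8.33 × 10^-12
Let x = [H+] at equilibrium. Ka = x²/(0.366 − x).
Assume x ≪ 0.366: x ≈ √(8.33 × 10^-12 × 0.366) = 1.75 × 10^-6 M
Check: 0.00048% ionized — well under 5%, approximation valid.
pH = −log(1.75 × 10^-6) = 5.76

pH = 5.76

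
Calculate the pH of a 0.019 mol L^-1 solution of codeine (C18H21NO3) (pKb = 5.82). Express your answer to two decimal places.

C18H21NO3 + H2O ⇌ C18H22NO3+ + OH-
Kb = 10^(−5.82) = 1.51 × 10^-6
From the ICE table, Kb = [OH-]²/(0.019 − [OH-]) = 1.51 × 10^-6.
Since Kb ≪ C₀, [OH-] ≈ √(Kb·C₀) = 1.69 × 10^-4 M.
pOH = 3.77, so pH = 14.00 − pOH = 10.23

pH = 10.23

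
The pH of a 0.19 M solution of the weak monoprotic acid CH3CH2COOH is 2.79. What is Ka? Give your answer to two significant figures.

[H+] = 10^(-2.79) = 1.62 × 10^-3 M
At equilibrium [HA] = 0.19 − 1.62 × 10^-3 = 1.88 × 10^-1 M
Ka = [H+][A-]/[HA] = (1.62 × 10^-3)² / 1.88 × 10^-1 = 1.4 × 10^-5

Ka = 1.4 × 10^-5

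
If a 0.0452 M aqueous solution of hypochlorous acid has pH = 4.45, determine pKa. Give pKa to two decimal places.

[H+] = 10^(-4.45) = 3.55 × 10^-5 M
At equilibrium [HA] = 0.0452 − 3.55 × 10^-5 = 4.52 × 10^-2 M
Ka = [H+][A-]/[HA] = (3.55 × 10^-5)² / 4.52 × 10^-2 = 2.79 × 10^-8
pKa = -log(2.79 × 10^-8) = 7.55

pKa = 7.55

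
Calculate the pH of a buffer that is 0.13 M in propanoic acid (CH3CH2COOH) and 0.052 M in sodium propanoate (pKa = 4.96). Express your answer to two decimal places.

Henderson–Hasselbalch: pH = pKa + log([CH3CH2COO-]/[CH3CH2COOH]) = 4.96 + log(0.052/0.13)
pH = 4.96 + (-0.398) = 4.56

pH = 4.56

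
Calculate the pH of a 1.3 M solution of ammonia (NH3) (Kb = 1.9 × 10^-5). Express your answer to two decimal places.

pH = 11.70

NH3 + H2O ⇌ NH4+ + OH-
Kb = [OH-]²/(1.3 − [OH-]) = 1.9 × 10^-5
Since Kb ≪ C₀, [OH-] ≈ √(Kb·C₀) = 4.97 × 10^-3 M.
Check: 0.38% ionized — well under 5%, approximation valid.
pOH = 2.30, so pH = 14.00 − pOH = 11.70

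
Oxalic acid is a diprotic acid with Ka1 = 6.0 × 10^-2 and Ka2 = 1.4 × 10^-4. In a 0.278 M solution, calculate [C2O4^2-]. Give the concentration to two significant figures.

First ionization gives [H+] ≈ [HC2O4-] = 1.03 × 10^-1 M.
Second step: Ka2 = [H+][C2O4^2-]/[HC2O4-] ≈ [C2O4^2-] (since [H+] ≈ [HC2O4-]).
So [C2O4^2-] ≈ Ka2.

1.4 × 10^-4 M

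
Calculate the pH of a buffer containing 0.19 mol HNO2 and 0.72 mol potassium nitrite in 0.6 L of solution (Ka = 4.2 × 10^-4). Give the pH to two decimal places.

pKa = −log(4.2 × 10^-4) = 3.377
Using pH = pKa + log([base]/[acid]) with [base]/[acid] = 0.72/0.19:
pH = 3.377 + (+0.579) = 3.96

pH = 3.96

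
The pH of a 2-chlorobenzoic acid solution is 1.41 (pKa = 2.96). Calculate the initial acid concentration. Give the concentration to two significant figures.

C₀ = 1.4 M

[H+] = 10^(-1.41) = 3.89 × 10^-2 M = x
Ka = 10^(−2.96) = 1.10 × 10^-3
Ka = x²/(C₀ − x) ⇒ C₀ = x + x²/Ka
C₀ = 3.89 × 10^-2 + (3.89 × 10^-2)²/(1.10 × 10^-3) = 1.41 M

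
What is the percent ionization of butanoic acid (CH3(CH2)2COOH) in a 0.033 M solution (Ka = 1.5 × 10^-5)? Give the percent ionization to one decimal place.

CH3(CH2)2COOH ⇌ CH3(CH2)2COO- + H+; let x = [H+] at equilibrium.
x ≈ √(Ka·C₀) = √(1.5 × 10^-5 × 0.033) = 7.04 × 10^-4 M
% ionization = x/C₀ × 100% = 7.04 × 10^-4/0.033 × 100% = 2.1%

2.1%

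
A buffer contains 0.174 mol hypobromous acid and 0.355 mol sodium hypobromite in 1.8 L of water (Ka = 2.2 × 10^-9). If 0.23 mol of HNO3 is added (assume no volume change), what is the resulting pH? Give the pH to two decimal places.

After neutralization: n(HOBr) = 0.404 mol, n(OBr-) = 0.125 mol.
pKa = −log(2.2 × 10^-9) = 8.658
pH = pKa + log(n_OBr-/n_HOBr) = 8.658 + log(0.125/0.404) = 8.658 + (-0.509)

pH = 8.15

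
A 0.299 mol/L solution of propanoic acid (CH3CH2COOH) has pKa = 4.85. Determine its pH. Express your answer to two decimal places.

CH3CH2COOH ⇌ CH3CH2COO- + H+
Ka = 10^(−4.85) = 1.41 × 10^-5
Ka = [H+]²/(0.299 − [H+]) = 1.41 × 10^-5
Assume [H+] ≪ 0.299: [H+] ≈ √(1.41 × 10^-5 × 0.299) = 2.05 × 10^-3 M
pH = −log(2.05 × 10^-3) = 2.69

pH = 2.69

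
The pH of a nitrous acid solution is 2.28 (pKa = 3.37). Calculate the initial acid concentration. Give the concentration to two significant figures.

[H+] = 10^(-2.28) = 5.25 × 10^-3 M = x
Ka = 10^(−3.37) = 4.27 × 10^-4
Ka = x²/(C₀ − x) ⇒ C₀ = x + x²/Ka
C₀ = 5.25 × 10^-3 + (5.25 × 10^-3)²/(4.27 × 10^-4) = 6.98 × 10^-2 M

C₀ = 7.0 × 10^-2 M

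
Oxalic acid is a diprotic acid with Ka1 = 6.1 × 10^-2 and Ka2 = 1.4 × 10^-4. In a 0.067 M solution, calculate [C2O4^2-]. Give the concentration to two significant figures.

1.4 × 10^-4 M

First ionization gives [H+] ≈ [HC2O4-] = 4.03 × 10^-2 M.
Second step: Ka2 = [H+][C2O4^2-]/[HC2O4-] ≈ [C2O4^2-] (since [H+] ≈ [HC2O4-]).
So [C2O4^2-] ≈ Ka2.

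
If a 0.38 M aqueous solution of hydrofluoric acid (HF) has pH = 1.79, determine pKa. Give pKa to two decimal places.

[H+] = 10^(-1.79) = 1.62 × 10^-2 M
At equilibrium [HA] = 0.38 − 1.62 × 10^-2 = 3.64 × 10^-1 M
Ka = [H+][A-]/[HA] = (1.62 × 10^-2)² / 3.64 × 10^-1 = 7.21 × 10^-4
pKa = -log(7.21 × 10^-4) = 3.14

pKa = 3.14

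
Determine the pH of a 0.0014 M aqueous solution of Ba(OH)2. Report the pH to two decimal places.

Ba(OH)2 is a strong base (each formula unit releases 2 OH-); [OH-] = 0.0028 M.
pOH = -log(0.0028) = 2.55
pH = 14.00 - 2.55 = 11.45

pH = 11.45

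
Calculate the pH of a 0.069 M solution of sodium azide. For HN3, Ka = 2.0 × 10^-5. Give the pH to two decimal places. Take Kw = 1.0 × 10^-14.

pH = 8.77

N3- is the conjugate base of the weak acid HN3.
Kb = Kw/Ka = 1.0×10^-14 / 2.0 × 10^-5 = 5.00 × 10^-10
Kb = [OH-]²/(0.069 − [OH-]) = 5.00 × 10^-10
Since Kb ≪ C₀, [OH-] ≈ √(Kb·C₀) = 5.87 × 10^-6 M.
([OH-]/C₀ = 0.0085% < 5%, so the approximation holds.)
pOH = −log(5.87 × 10^-6) = 5.23; pH = 14.00 − 5.23 = 8.77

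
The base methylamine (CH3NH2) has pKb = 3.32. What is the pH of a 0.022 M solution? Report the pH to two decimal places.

pH = 11.48

CH3NH2 + H2O ⇌ CH3NH3+ + OH-
Kb = 10^(−3.32) = 4.79 × 10^-4
Let x = [OH-] at equilibrium. Kb = x²/(0.022 − x).
The 5% rule fails; solving x² + Kb·x − Kb·C₀ = 0 exactly:
x = [−0.000479 + √(0.000479² + 4.22e-05)]/2 = 3.02 × 10^-3 M
pOH = −log(3.02 × 10^-3) = 2.52; pH = 14.00 − 2.52 = 11.48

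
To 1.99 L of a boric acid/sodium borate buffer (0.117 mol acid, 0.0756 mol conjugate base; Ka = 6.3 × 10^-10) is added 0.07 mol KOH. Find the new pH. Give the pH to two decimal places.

OH- converts B(OH)3 to B(OH)4-: B(OH)3 → 0.047 mol, B(OH)4- → 0.146 mol.
pKa = −log(6.3 × 10^-10) = 9.201
pH = pKa + log([A⁻]/[HA]) = 9.201 + log(0.146/0.047) = 9.201 +0.492

pH = 9.69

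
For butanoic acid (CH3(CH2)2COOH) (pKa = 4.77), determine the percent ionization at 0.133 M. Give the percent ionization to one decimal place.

1.1%

CH3(CH2)2COOH ⇌ CH3(CH2)2COO- + H+; let x = [H+] at equilibrium.
Ka = 10^(−4.77) = 1.70 × 10^-5
x ≈ √(Ka·C₀) = √(1.70 × 10^-5 × 0.133) = 1.50 × 10^-3 M
Fraction ionized = 1.50 × 10^-3 / 0.133 = 0.0113 → 1.1%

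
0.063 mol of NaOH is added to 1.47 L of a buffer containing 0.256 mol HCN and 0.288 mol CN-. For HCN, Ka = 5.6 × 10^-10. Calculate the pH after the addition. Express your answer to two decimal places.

pH = 9.51

After neutralization: n(HCN) = 0.193 mol, n(CN-) = 0.351 mol.
pKa = −log(5.6 × 10^-10) = 9.252
Henderson–Hasselbalch with mole ratio 0.351/0.193: pH = 9.252 + (+0.260)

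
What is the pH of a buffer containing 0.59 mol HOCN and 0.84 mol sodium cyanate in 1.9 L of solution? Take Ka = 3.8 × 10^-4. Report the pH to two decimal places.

pH = 3.57

pKa = −log(3.8 × 10^-4) = 3.420
pH = pKa + log([A⁻]/[HA]) = 3.420 + log(0.84/0.59)
pH = 3.420 + (+0.153) = 3.57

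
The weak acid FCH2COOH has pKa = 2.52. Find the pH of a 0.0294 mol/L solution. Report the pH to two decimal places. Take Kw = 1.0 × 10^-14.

pH = 2.10

FCH2COOH ⇌ FCH2COO- + H+
Ka = 10^(−2.52) = 3.02 × 10^-3
From the ICE table, Ka = x²/(0.0294 − x) = 3.02 × 10^-3.
Here C₀/Ka ≈ 9.74, so the small-x approximation fails. Use the quadratic:
x = (−Ka + √(Ka² + 4·Ka·C₀))/2 = 8.03 × 10^-3 M
pH = −log(8.03 × 10^-3) = 2.10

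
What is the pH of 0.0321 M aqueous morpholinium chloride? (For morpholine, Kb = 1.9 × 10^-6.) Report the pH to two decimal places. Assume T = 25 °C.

pH = 4.89

C4H8ONH2+ is the conjugate acid of the weak base C4H8ONH.
Ka = Kw/Kb = 1.0×10^-14 / 1.9 × 10^-6 = 5.26 × 10^-9
Ka = x²/(0.0321 − x) = 5.26 × 10^-9
Assume x ≪ 0.0321: x ≈ √(5.26 × 10^-9 × 0.0321) = 1.30 × 10^-5 M
Check: 0.04% ionized — well under 5%, approximation valid.
pH = −log[H+] = −log(1.30 × 10^-5) = 4.89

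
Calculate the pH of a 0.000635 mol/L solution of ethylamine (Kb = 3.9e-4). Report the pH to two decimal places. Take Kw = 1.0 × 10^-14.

C2H5NH2 + H2O ⇌ C2H5NH3+ + OH-
Let x = [OH-] at equilibrium. Kb = x²/(0.000635 − x).
Here C₀/Kb ≈ 1.63, so the small-x approximation fails. Use the quadratic:
x = (−Kb + √(Kb² + 4·Kb·C₀))/2 = 3.39 × 10^-4 M
pOH = 3.47, so pH = 14.00 − pOH = 10.53

pH = 10.53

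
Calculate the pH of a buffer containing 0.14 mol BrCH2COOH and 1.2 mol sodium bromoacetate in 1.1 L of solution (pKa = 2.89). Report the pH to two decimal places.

Henderson–Hasselbalch: pH = pKa + log([BrCH2COO-]/[BrCH2COOH]) = 2.89 + log(1.2/0.14)
pH = 2.89 + (+0.933) = 3.82

pH = 3.82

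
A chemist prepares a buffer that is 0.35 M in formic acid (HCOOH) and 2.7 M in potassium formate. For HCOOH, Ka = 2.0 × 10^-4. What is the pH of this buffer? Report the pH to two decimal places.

pKa = −log(2.0 × 10^-4) = 3.699
pH = pKa + log([A⁻]/[HA]) = 3.699 + log(2.7/0.35)
pH = 3.699 + (+0.887) = 4.59

pH = 4.59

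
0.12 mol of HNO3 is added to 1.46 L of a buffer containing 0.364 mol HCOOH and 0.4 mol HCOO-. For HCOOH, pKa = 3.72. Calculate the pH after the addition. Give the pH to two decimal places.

After neutralization: n(HCOOH) = 0.484 mol, n(HCOO-) = 0.28 mol.
pH = pKa + log([A⁻]/[HA]) = 3.72 + log(0.28/0.484) = 3.72 -0.238

pH = 3.48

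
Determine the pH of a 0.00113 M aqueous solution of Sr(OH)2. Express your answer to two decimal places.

pH = 11.35

Sr(OH)2 is a strong base (each formula unit releases 2 OH-); [OH-] = 0.00226 M.
pOH = -log(0.00226) = 2.65
pH = 14.00 - 2.65 = 11.35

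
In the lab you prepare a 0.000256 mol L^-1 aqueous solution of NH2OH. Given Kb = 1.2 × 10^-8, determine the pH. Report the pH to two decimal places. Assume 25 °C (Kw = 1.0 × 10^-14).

NH2OH + H2O ⇌ NH3OH+ + OH-
From the ICE table, Kb = [OH-]²/(0.000256 − [OH-]) = 1.2 × 10^-8.
Since Kb ≪ C₀, [OH-] ≈ √(Kb·C₀) = 1.75 × 10^-6 M.
pOH = 5.76, so pH = 14.00 − pOH = 8.24

pH = 8.24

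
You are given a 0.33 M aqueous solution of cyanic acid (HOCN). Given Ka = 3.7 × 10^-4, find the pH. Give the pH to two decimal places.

pH = 1.96

HOCN ⇌ OCN- + H+
Ka = x²/(0.33 − x) = 3.7 × 10^-4
Since Ka ≪ C₀, x ≈ √(Ka·C₀) = 1.10 × 10^-2 M.
Check: 3.3% ionized — well under 5%, approximation valid.
pH = −log(1.10 × 10^-2) = 1.96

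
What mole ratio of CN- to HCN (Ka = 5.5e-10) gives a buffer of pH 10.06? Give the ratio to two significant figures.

pKa = -log(5.5 × 10^-10) = 9.260
pH = pKa + log(r) ⇒ log(r) = 10.06 − 9.260 = +0.800
r = [CN-]/[HCN] = 10^(+0.800) = 6.31

ratio = 6.3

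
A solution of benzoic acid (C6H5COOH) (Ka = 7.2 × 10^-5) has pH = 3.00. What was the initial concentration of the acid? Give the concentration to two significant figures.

C₀ = 1.5 × 10^-2 M

[H+] = 10^(-3.00) = 1.00 × 10^-3 M = x
Ka = x²/(C₀ − x) ⇒ C₀ = x + x²/Ka
C₀ = 1.00 × 10^-3 + (1.00 × 10^-3)²/(7.2 × 10^-5) = 1.49 × 10^-2 M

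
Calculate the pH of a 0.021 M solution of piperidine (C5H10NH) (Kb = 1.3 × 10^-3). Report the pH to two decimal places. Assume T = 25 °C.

pH = 11.66

C5H10NH + H2O ⇌ C5H10NH2+ + OH-
Kb = [OH-]²/(0.021 − [OH-]) = 1.3 × 10^-3
[OH-] is not negligible relative to C₀; solve [OH-]² + 0.0013·[OH-] − 2.73e-05 = 0.
[OH-] = [−0.0013 + √(0.0013² + 0.000109)]/2 = 4.62 × 10^-3 M
pOH = −log(4.62 × 10^-3) = 2.34; pH = 14.00 − 2.34 = 11.66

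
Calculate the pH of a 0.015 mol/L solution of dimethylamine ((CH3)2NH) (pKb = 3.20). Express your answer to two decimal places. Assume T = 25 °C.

(CH3)2NH + H2O ⇌ (CH3)2NH2+ + OH-
Kb = 10^(−3.20) = 6.31 × 10^-4
From the ICE table, Kb = [OH-]²/(0.015 − [OH-]) = 6.31 × 10^-4.
Here C₀/Kb ≈ 23.8, so the small-[OH-] approximation fails. Use the quadratic:
[OH-] = (−Kb + √(Kb² + 4·Kb·C₀))/2 = 2.78 × 10^-3 M
pOH = −log(2.78 × 10^-3) = 2.56; pH = 14.00 − 2.56 = 11.44

pH = 11.44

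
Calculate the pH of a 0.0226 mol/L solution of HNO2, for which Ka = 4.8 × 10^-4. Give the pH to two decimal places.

HNO2 ⇌ NO2- + H+
From the ICE table, Ka = [H+]²/(0.0226 − [H+]) = 4.8 × 10^-4.
Here C₀/Ka ≈ 47.1, so the small-[H+] approximation fails. Use the quadratic:
[H+] = [−0.00048 + √(0.00048² + 4.34e-05)]/2 = 3.06 × 10^-3 M
pH = −log(3.06 × 10^-3) = 2.51

pH = 2.51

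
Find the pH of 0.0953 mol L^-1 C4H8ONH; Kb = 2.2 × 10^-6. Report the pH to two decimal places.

C4H8ONH + H2O ⇌ C4H8ONH2+ + OH-
From the ICE table, Kb = [OH-]²/(0.0953 − [OH-]) = 2.2 × 10^-6.
Neglecting [OH-] in the denominator: [OH-] = √(2.2 × 10^-6 × 0.0953) = 4.58 × 10^-4 M
Check: 0.48% ionized — well under 5%, approximation valid.
pOH = −log(4.58 × 10^-4) = 3.34; pH = 14.00 − 3.34 = 10.66

pH = 10.66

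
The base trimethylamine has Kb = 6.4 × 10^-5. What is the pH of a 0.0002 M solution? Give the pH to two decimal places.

pH = 9.93

(CH3)3N + H2O ⇌ (CH3)3NH+ + OH-
From the ICE table, Kb = x²/(0.0002 − x) = 6.4 × 10^-5.
x is not negligible relative to C₀; solve x² + 6.4e-05·x − 1.28e-08 = 0.
x = (−Kb + √(Kb² + 4·Kb·C₀))/2 = 8.56 × 10^-5 M
pOH = −log(8.56 × 10^-5) = 4.07; pH = 14.00 − 4.07 = 9.93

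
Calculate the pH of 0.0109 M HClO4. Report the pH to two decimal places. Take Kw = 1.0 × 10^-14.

HClO4 is a strong acid and dissociates completely, so [H+] = 0.0109 M.
pH = -log(0.0109) = 1.96

pH = 1.96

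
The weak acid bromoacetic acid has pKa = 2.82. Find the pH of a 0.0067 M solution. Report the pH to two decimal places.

pH = 2.60

BrCH2COOH ⇌ BrCH2COO- + H+
Ka = 10^(−2.82) = 1.51 × 10^-3
From the ICE table, Ka = [H+]²/(0.0067 − [H+]) = 1.51 × 10^-3.
[H+] is not negligible relative to C₀; solve [H+]² + 0.00151·[H+] − 1.01e-05 = 0.
[H+] = [−0.00151 + √(0.00151² + 4.05e-05)]/2 = 2.51 × 10^-3 M
pH = −log[H+] = −log(2.51 × 10^-3) = 2.60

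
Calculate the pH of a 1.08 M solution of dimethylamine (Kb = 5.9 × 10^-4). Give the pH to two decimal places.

pH = 12.40

(CH3)2NH + H2O ⇌ (CH3)2NH2+ + OH-
From the ICE table, Kb = x²/(1.08 − x) = 5.9 × 10^-4.
Neglecting x in the denominator: x = √(5.9 × 10^-4 × 1.08) = 2.52 × 10^-2 M
Check: 2.3% ionized — well under 5%, approximation valid.
pOH = −log(2.52 × 10^-2) = 1.60; pH = 14.00 − 1.60 = 12.40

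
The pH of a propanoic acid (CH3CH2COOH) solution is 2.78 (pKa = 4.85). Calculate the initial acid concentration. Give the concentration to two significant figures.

C₀ = 2.0 × 10^-1 M

[H+] = 10^(-2.78) = 1.66 × 10^-3 M = x
Ka = 10^(−4.85) = 1.41 × 10^-5
Ka = x²/(C₀ − x) ⇒ C₀ = x + x²/Ka
C₀ = 1.66 × 10^-3 + (1.66 × 10^-3)²/(1.41 × 10^-5) = 1.97 × 10^-1 M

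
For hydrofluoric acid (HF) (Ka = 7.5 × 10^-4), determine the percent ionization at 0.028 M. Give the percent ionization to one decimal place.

15.1%

HF ⇌ F- + H+; let x = [H+] at equilibrium.
Solve x² + 0.00075x − 2.1e-05 = 0 → x = 4.22 × 10^-3 M
% ionization = x/C₀ × 100% = 4.22 × 10^-3/0.028 × 100% = 15.1%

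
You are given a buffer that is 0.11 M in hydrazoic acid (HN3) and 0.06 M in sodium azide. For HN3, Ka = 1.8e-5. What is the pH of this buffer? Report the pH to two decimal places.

pKa = −log(1.8 × 10^-5) = 4.745
pH = pKa + log([A⁻]/[HA]) = 4.745 + log(0.06/0.11)
pH = 4.745 + (-0.263) = 4.48

pH = 4.48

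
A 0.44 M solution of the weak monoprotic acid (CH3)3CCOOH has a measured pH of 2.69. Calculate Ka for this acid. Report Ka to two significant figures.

[H+] = 10^(-2.69) = 2.04 × 10^-3 M
At equilibrium [HA] = 0.44 − 2.04 × 10^-3 = 4.38 × 10^-1 M
Ka = [H+][A-]/[HA] = (2.04 × 10^-3)² / 4.38 × 10^-1 = 9.5 × 10^-6

Ka = 9.5 × 10^-6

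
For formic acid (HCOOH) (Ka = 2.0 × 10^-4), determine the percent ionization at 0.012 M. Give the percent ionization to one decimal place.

12.1%

HCOOH ⇌ HCOO- + H+; let x = [H+] at equilibrium.
Ka = x²/(C₀ − x); solving the quadratic gives x = 1.45 × 10^-3 M.
Fraction ionized = 1.45 × 10^-3 / 0.012 = 0.1208 → 12.1%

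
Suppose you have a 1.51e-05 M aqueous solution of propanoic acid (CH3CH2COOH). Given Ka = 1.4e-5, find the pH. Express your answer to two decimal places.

CH3CH2COOH ⇌ CH3CH2COO- + H+
From the ICE table, Ka = [H+]²/(1.51e-05 − [H+]) = 1.4 × 10^-5.
The 5% rule fails; solving [H+]² + Ka·[H+] − Ka·C₀ = 0 exactly:
[H+] = [−1.4e-05 + √(1.4e-05² + 8.46e-10)]/2 = 9.14 × 10^-6 M
pH = −log[H+] = −log(9.14 × 10^-6) = 5.04

pH = 5.04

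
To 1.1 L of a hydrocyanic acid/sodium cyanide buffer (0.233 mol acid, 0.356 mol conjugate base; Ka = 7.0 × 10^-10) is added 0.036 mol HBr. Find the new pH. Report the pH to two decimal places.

pH = 9.23

Added H+ converts CN- to HCN: HCN → 0.269 mol, CN- → 0.32 mol.
pKa = −log(7.0 × 10^-10) = 9.155
pH = pKa + log([A⁻]/[HA]) = 9.155 + log(0.32/0.269) = 9.155 +0.075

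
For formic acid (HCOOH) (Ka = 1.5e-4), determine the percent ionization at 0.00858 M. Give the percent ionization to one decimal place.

HCOOH ⇌ HCOO- + H+; let x = [H+] at equilibrium.
Solve x² + 0.00015x − 1.29e-06 = 0 → x = 1.06 × 10^-3 M
% ionization = x/C₀ × 100% = 1.06 × 10^-3/0.00858 × 100% = 12.4%

12.4%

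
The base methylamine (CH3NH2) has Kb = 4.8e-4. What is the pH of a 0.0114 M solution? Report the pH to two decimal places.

pH = 11.32

CH3NH2 + H2O ⇌ CH3NH3+ + OH-
Kb = [OH-]²/(0.0114 − [OH-]) = 4.8 × 10^-4
Here C₀/Kb ≈ 23.8, so the small-[OH-] approximation fails. Use the quadratic:
[OH-] = [−0.00048 + √(0.00048² + 2.19e-05)]/2 = 2.11 × 10^-3 M
pOH = 2.68, so pH = 14.00 − pOH = 11.32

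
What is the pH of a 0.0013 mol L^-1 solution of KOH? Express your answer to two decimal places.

KOH is a strong base; [OH-] = 0.0013 M.
pOH = -log(0.0013) = 2.89
pH = 14.00 - 2.89 = 11.11

pH = 11.11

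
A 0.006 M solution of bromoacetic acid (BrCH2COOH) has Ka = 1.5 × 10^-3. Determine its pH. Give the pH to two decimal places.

BrCH2COOH ⇌ BrCH2COO- + H+
From the ICE table, Ka = [H+]²/(0.006 − [H+]) = 1.5 × 10^-3.
Here C₀/Ka ≈ 4, so the small-[H+] approximation fails. Use the quadratic:
[H+] = (−Ka + √(Ka² + 4·Ka·C₀))/2 = 2.34 × 10^-3 M
pH = −log(2.34 × 10^-3) = 2.63

pH = 2.63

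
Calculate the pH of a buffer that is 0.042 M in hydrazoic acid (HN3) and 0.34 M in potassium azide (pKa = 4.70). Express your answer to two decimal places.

Henderson–Hasselbalch: pH = pKa + log([N3-]/[HN3]) = 4.70 + log(0.34/0.042)
pH = 4.70 + (+0.908) = 5.61

pH = 5.61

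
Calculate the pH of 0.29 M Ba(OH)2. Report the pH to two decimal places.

Ba(OH)2 is a strong base (each formula unit releases 2 OH-); [OH-] = 0.58 M.
pOH = -log(0.58) = 0.24
pH = 14.00 - 0.24 = 13.76

pH = 13.76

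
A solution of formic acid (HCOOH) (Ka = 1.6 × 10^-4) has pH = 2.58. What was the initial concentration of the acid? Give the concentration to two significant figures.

[H+] = 10^(-2.58) = 2.63 × 10^-3 M = x
Ka = x²/(C₀ − x) ⇒ C₀ = x + x²/Ka
C₀ = 2.63 × 10^-3 + (2.63 × 10^-3)²/(1.6 × 10^-4) = 4.59 × 10^-2 M

C₀ = 4.6 × 10^-2 M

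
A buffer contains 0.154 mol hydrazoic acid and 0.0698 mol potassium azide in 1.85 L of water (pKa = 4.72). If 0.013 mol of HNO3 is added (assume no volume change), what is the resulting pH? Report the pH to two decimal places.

pH = 4.25

Added H+ converts N3- to HN3: HN3 → 0.167 mol, N3- → 0.0568 mol.
Henderson–Hasselbalch with mole ratio 0.0568/0.167: pH = 4.72 + (-0.468)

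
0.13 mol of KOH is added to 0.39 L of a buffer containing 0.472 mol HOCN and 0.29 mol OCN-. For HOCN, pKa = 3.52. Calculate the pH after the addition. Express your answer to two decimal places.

After neutralization: n(HOCN) = 0.342 mol, n(OCN-) = 0.42 mol.
pH = pKa + log(n_OCN-/n_HOCN) = 3.52 + log(0.42/0.342) = 3.52 + (+0.089)

pH = 3.61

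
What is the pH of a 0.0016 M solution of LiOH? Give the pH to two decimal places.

pH = 11.20

LiOH is a strong base; [OH-] = 0.0016 M.
pOH = -log(0.0016) = 2.80
pH = 14.00 - 2.80 = 11.20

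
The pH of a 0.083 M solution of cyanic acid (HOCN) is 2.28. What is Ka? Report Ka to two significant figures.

[H+] = 10^(-2.28) = 5.25 × 10^-3 M
At equilibrium [HA] = 0.083 − 5.25 × 10^-3 = 7.77 × 10^-2 M
Ka = [H+][A-]/[HA] = (5.25 × 10^-3)² / 7.77 × 10^-2 = 3.5 × 10^-4

Ka = 3.5 × 10^-4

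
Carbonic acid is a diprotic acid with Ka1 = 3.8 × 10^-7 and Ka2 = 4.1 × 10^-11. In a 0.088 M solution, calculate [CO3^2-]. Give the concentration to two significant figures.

4.1 × 10^-11 M

First ionization gives [H+] ≈ [HCO3-] = 1.83 × 10^-4 M.
Second step: Ka2 = [H+][CO3^2-]/[HCO3-] ≈ [CO3^2-] (since [H+] ≈ [HCO3-]).
So [CO3^2-] ≈ Ka2.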